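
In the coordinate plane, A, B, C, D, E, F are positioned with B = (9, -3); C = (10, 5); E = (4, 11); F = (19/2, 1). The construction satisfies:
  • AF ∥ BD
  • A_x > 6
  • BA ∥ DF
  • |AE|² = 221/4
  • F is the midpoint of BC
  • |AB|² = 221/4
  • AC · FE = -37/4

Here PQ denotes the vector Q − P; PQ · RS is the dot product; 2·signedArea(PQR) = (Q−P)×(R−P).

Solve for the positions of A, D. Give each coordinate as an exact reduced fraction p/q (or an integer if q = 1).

A = (13/2, 4)
D = (12, -6)

1. A_x = 13/2  [line 11/2·x + -10·y + 17/4 = 0 ∩ |AB|² = 221/4]
2. A_y = 4  [line 11/2·x + -10·y + 17/4 = 0 ∩ |AB|² = 221/4]
   → A = (13/2, 4)
3. D_x = 12  [BA ∥ DF ∩ AF ∥ BD]
4. D_y = -6  [BA ∥ DF ∩ AF ∥ BD]
   → D = (12, -6)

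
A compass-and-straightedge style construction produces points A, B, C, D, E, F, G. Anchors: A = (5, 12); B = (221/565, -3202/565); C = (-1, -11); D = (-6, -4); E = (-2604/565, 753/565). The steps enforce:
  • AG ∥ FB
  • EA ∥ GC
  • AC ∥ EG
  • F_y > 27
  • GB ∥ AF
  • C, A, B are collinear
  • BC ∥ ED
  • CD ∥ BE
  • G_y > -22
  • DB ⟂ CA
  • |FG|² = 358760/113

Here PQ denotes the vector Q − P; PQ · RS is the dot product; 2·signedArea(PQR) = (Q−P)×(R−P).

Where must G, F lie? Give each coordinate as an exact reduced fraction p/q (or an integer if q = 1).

1. G_x = -5994/565  [EA ∥ GC ∩ AC ∥ EG]
2. G_y = -12242/565  [EA ∥ GC ∩ AC ∥ EG]
   → G = (-5994/565, -12242/565)
3. F_x = 16  [AG ∥ FB ∩ GB ∥ AF]
4. F_y = 28  [AG ∥ FB ∩ GB ∥ AF]
   → F = (16, 28)

F = (16, 28)
G = (-5994/565, -12242/565)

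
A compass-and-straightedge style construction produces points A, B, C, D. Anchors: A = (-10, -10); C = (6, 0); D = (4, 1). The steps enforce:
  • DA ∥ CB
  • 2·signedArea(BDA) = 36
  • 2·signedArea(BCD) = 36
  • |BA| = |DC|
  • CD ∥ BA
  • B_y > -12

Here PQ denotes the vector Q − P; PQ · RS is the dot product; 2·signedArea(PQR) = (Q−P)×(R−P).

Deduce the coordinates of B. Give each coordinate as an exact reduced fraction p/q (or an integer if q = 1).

1. B_x = -8  [CD ∥ BA ∩ DA ∥ CB]
2. B_y = -11  [CD ∥ BA ∩ DA ∥ CB]
   → B = (-8, -11)

B = (-8, -11)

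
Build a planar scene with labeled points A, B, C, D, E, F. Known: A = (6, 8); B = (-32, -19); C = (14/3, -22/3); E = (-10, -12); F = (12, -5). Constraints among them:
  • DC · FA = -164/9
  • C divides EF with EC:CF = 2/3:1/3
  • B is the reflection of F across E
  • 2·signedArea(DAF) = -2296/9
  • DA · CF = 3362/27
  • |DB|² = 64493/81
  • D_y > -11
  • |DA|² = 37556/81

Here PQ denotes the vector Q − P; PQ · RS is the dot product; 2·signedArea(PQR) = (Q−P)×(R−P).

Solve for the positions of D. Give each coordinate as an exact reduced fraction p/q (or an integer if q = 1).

1. D_x = -46/9  [2·signedArea(DAF) = -2296/9 ∩ DC · FA = -164/9]
2. D_y = -94/9  [2·signedArea(DAF) = -2296/9 ∩ DC · FA = -164/9]
   → D = (-46/9, -94/9)

D = (-46/9, -94/9)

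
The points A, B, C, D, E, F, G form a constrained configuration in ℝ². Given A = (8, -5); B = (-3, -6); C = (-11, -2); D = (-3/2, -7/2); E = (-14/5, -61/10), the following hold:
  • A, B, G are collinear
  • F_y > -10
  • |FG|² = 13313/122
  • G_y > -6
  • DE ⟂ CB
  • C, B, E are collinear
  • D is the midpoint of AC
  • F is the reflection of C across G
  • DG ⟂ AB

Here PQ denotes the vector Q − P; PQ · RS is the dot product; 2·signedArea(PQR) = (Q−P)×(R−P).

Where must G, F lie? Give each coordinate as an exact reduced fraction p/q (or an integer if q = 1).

1. G_x = -157/122  [A, B, G are collinear ∩ DG ⟂ AB]
2. G_y = -713/122  [A, B, G are collinear ∩ DG ⟂ AB]
   → G = (-157/122, -713/122)
3. F_x = 514/61  [F is the reflection of C across G]
4. F_y = -591/61  [F is the reflection of C across G]
   → F = (514/61, -591/61)

F = (514/61, -591/61)
G = (-157/122, -713/122)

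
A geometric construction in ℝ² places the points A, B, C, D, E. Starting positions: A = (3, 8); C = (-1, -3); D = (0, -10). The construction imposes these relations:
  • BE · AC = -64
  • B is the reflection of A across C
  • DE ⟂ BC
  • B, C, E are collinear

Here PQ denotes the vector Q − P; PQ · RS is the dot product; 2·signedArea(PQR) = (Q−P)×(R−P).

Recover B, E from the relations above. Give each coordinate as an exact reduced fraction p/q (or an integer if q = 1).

B = (-5, -14)
E = (-429/137, -1214/137)

1. B_x = -5  [B is the reflection of A across C]
2. B_y = -14  [B is the reflection of A across C]
   → B = (-5, -14)
3. E_x = -429/137  [B, C, E are collinear ∩ DE ⟂ BC]
4. E_y = -1214/137  [B, C, E are collinear ∩ DE ⟂ BC]
   → E = (-429/137, -1214/137)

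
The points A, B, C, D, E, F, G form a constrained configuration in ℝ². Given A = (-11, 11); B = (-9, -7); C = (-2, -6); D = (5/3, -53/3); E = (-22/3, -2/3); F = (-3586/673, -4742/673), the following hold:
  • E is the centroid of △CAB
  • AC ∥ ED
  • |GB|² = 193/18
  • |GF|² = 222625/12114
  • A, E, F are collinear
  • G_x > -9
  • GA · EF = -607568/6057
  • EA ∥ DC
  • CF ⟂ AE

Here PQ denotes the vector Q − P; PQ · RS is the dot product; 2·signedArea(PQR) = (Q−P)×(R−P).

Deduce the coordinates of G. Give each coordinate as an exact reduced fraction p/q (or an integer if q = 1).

1. G_x = -49/6  [line -4048/2019·x + 12880/2019·y + 48944/6057 = 0 ∩ |GB|² = 193/18]
2. G_y = -23/6  [line -4048/2019·x + 12880/2019·y + 48944/6057 = 0 ∩ |GB|² = 193/18]
   → G = (-49/6, -23/6)

G = (-49/6, -23/6)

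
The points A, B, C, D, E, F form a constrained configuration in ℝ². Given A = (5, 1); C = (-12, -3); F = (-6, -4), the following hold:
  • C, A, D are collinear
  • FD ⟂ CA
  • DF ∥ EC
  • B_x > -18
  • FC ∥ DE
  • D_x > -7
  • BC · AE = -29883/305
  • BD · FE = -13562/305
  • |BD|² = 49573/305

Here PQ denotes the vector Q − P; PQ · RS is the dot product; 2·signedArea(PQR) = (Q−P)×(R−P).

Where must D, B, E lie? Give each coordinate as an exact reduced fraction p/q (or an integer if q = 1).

B = (-17, -9)
D = (-1994/305, -523/305)
E = (-3824/305, -218/305)

1. D_x = -1994/305  [C, A, D are collinear ∩ FD ⟂ CA]
2. D_y = -523/305  [C, A, D are collinear ∩ FD ⟂ CA]
   → D = (-1994/305, -523/305)
3. E_x = -3824/305  [DF ∥ EC ∩ FC ∥ DE]
4. E_y = -218/305  [DF ∥ EC ∩ FC ∥ DE]
   → E = (-3824/305, -218/305)
5. B_x = -17  [BD · FE = -13562/305 ∩ BC · AE = -29883/305]
6. B_y = -9  [BD · FE = -13562/305 ∩ BC · AE = -29883/305]
   → B = (-17, -9)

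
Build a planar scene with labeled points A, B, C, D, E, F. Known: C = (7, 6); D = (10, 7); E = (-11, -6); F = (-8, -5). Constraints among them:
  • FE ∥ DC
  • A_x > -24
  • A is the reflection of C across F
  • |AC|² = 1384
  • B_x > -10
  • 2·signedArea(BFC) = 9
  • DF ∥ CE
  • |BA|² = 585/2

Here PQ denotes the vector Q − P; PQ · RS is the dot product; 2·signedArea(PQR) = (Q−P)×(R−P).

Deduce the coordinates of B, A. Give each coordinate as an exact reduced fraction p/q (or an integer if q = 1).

A = (-23, -16)
B = (-19/2, -11/2)

1. A_x = -23  [A is the reflection of C across F]
2. A_y = -16  [A is the reflection of C across F]
   → A = (-23, -16)
3. B_x = -19/2  [line -11·x + 15·y + -22 = 0 ∩ |BA|² = 585/2]
4. B_y = -11/2  [line -11·x + 15·y + -22 = 0 ∩ |BA|² = 585/2]
   → B = (-19/2, -11/2)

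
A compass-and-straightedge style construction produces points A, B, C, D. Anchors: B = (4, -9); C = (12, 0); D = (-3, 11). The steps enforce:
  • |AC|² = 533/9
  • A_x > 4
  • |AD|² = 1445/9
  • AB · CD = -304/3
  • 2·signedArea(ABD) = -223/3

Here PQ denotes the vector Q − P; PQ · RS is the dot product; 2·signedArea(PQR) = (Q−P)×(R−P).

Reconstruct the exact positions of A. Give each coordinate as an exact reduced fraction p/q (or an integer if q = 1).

1. A_x = 13/3  [2·signedArea(ABD) = -223/3 ∩ AB · CD = -304/3]
2. A_y = 2/3  [2·signedArea(ABD) = -223/3 ∩ AB · CD = -304/3]
   → A = (13/3, 2/3)

A = (13/3, 2/3)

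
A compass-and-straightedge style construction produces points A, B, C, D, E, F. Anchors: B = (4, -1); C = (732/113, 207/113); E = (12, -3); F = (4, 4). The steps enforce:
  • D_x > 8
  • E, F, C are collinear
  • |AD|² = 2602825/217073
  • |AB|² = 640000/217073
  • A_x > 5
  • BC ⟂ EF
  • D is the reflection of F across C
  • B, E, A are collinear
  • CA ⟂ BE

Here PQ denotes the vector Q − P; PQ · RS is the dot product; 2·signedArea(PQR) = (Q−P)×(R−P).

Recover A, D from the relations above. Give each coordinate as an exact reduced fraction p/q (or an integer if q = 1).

1. A_x = 10884/1921  [B, E, A are collinear ∩ CA ⟂ BE]
2. A_y = -2721/1921  [B, E, A are collinear ∩ CA ⟂ BE]
   → A = (10884/1921, -2721/1921)
3. D_x = 1012/113  [D is the reflection of F across C]
4. D_y = -38/113  [D is the reflection of F across C]
   → D = (1012/113, -38/113)

A = (10884/1921, -2721/1921)
D = (1012/113, -38/113)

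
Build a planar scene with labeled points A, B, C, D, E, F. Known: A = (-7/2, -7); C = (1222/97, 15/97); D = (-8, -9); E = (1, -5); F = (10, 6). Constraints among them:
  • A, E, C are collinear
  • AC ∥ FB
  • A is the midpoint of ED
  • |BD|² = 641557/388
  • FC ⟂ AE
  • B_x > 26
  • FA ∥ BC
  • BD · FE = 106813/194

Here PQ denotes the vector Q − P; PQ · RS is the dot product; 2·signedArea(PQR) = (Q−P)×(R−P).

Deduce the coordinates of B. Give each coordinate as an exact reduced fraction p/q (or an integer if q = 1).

B = (5063/194, 1276/97)

1. B_x = 5063/194  [FA ∥ BC ∩ AC ∥ FB]
2. B_y = 1276/97  [FA ∥ BC ∩ AC ∥ FB]
   → B = (5063/194, 1276/97)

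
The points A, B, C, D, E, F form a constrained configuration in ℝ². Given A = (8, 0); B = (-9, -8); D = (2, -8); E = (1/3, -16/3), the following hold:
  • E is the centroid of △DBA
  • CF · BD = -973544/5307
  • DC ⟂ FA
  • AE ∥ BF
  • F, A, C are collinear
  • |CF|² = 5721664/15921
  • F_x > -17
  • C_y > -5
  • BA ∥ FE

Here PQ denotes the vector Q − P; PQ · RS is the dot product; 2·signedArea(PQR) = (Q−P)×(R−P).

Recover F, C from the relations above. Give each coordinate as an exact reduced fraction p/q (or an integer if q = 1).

1. F_x = -50/3  [BA ∥ FE ∩ AE ∥ BF]
2. F_y = -40/3  [BA ∥ FE ∩ AE ∥ BF]
   → F = (-50/3, -40/3)
3. C_x = 18/1769  [F, A, C are collinear ∩ DC ⟂ FA]
4. C_y = -7640/1769  [F, A, C are collinear ∩ DC ⟂ FA]
   → C = (18/1769, -7640/1769)

C = (18/1769, -7640/1769)
F = (-50/3, -40/3)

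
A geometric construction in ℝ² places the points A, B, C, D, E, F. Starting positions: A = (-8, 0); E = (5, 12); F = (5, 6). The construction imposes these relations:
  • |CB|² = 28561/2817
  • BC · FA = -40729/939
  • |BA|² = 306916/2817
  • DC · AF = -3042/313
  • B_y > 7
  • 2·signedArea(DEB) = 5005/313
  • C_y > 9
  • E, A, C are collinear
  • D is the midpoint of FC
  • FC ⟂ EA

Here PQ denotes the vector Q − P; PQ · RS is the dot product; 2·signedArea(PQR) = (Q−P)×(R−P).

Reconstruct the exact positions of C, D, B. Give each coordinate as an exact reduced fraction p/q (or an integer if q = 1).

B = (-310/939, 2216/313)
C = (629/313, 2892/313)
D = (1097/313, 2385/313)

1. C_x = 629/313  [E, A, C are collinear ∩ FC ⟂ EA]
2. C_y = 2892/313  [E, A, C are collinear ∩ FC ⟂ EA]
   → C = (629/313, 2892/313)
3. D_x = 1097/313  [D is the midpoint of FC]
4. D_y = 2385/313  [D is the midpoint of FC]
   → D = (1097/313, 2385/313)
5. B_x = -310/939  [BC · FA = -40729/939 ∩ 2·signedArea(DEB) = 5005/313]
6. B_y = 2216/313  [BC · FA = -40729/939 ∩ 2·signedArea(DEB) = 5005/313]
   → B = (-310/939, 2216/313)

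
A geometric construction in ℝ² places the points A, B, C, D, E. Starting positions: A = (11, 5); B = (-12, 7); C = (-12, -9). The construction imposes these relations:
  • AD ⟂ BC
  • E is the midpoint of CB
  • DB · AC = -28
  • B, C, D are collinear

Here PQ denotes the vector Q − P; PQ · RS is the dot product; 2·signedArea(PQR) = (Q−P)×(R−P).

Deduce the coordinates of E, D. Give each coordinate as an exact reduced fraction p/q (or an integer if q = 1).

D = (-12, 5)
E = (-12, -1)

1. E_x = -12  [E is the midpoint of CB]
2. E_y = -1  [E is the midpoint of CB]
   → E = (-12, -1)
3. D_x = -12  [B, C, D are collinear ∩ AD ⟂ BC]
4. D_y = 5  [B, C, D are collinear ∩ AD ⟂ BC]
   → D = (-12, 5)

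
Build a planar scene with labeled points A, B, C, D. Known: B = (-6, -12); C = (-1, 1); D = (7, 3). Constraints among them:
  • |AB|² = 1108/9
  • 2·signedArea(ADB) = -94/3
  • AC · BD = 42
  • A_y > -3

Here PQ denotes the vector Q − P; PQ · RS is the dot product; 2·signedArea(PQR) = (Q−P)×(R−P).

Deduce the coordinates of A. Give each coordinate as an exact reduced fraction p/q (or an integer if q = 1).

A = (0, -8/3)

1. A_x = 0  [2·signedArea(ADB) = -94/3 ∩ AC · BD = 42]
2. A_y = -8/3  [2·signedArea(ADB) = -94/3 ∩ AC · BD = 42]
   → A = (0, -8/3)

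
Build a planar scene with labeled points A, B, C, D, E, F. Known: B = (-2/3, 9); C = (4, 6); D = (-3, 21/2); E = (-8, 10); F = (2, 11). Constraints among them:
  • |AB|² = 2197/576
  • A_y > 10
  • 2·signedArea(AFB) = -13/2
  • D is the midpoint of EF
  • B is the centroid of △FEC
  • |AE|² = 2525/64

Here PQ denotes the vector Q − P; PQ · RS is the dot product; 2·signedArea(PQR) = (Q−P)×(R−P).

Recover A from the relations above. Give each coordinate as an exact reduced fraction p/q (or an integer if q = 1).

A = (-7/4, 85/8)

1. A_x = -7/4  [line 2·x + -8/3·y + 191/6 = 0 ∩ |AE|² = 2525/64]
2. A_y = 85/8  [line 2·x + -8/3·y + 191/6 = 0 ∩ |AE|² = 2525/64]
   → A = (-7/4, 85/8)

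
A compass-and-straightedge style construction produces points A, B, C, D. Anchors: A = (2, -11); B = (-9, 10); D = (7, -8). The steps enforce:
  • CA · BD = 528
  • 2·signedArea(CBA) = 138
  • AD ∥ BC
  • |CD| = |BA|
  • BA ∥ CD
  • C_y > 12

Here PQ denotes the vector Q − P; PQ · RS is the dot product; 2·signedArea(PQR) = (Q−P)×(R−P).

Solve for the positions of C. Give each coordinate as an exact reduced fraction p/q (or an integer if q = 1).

1. C_x = -4  [BA ∥ CD ∩ AD ∥ BC]
2. C_y = 13  [BA ∥ CD ∩ AD ∥ BC]
   → C = (-4, 13)

C = (-4, 13)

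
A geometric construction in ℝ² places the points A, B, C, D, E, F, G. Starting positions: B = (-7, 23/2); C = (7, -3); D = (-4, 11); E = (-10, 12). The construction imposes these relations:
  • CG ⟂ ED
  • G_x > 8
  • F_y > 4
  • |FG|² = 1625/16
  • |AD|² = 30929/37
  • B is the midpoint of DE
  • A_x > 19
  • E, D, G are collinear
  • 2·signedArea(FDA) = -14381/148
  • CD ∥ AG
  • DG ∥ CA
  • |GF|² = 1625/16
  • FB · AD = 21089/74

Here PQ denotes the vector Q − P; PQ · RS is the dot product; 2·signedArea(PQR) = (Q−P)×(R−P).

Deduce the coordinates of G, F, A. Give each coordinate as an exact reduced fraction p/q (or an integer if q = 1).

1. G_x = 332/37  [E, D, G are collinear ∩ CG ⟂ ED]
2. G_y = 327/37  [E, D, G are collinear ∩ CG ⟂ ED]
   → G = (332/37, 327/37)
3. A_x = 739/37  [CD ∥ AG ∩ DG ∥ CA]
4. A_y = -191/37  [CD ∥ AG ∩ DG ∥ CA]
   → A = (739/37, -191/37)
5. F_x = 0  [FB · AD = 21089/74 ∩ 2·signedArea(FDA) = -14381/148]
6. F_y = 17/4  [FB · AD = 21089/74 ∩ 2·signedArea(FDA) = -14381/148]
   → F = (0, 17/4)

A = (739/37, -191/37)
F = (0, 17/4)
G = (332/37, 327/37)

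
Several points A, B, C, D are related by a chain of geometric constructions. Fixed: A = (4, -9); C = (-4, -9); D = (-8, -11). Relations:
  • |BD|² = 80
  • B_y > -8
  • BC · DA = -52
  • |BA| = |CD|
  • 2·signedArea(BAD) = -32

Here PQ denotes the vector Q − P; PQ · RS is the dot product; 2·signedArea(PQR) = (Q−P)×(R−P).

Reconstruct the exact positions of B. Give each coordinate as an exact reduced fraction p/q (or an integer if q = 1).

B = (0, -7)

1. B_x = 0  [BC · DA = -52 ∩ 2·signedArea(BAD) = -32]
2. B_y = -7  [BC · DA = -52 ∩ 2·signedArea(BAD) = -32]
   → B = (0, -7)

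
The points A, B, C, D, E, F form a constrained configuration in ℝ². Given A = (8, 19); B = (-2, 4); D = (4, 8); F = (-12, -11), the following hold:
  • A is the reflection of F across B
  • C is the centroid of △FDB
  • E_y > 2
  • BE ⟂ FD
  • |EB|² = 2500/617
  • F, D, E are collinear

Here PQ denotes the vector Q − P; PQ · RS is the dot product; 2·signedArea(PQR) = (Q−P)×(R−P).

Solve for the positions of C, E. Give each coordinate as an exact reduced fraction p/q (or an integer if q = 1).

C = (-10/3, 1/3)
E = (-284/617, 1668/617)

1. C_x = -10/3  [C is the centroid of △FDB]
2. C_y = 1/3  [C is the centroid of △FDB]
   → C = (-10/3, 1/3)
3. E_x = -284/617  [F, D, E are collinear ∩ BE ⟂ FD]
4. E_y = 1668/617  [F, D, E are collinear ∩ BE ⟂ FD]
   → E = (-284/617, 1668/617)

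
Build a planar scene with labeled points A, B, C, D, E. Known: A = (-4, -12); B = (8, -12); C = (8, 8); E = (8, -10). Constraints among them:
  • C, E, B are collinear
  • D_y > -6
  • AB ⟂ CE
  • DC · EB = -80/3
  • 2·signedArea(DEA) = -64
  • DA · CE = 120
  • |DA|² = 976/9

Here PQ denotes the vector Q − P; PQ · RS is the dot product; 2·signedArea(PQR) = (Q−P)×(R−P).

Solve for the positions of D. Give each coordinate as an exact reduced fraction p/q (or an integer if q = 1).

1. D_x = 4  [DA · CE = 120 ∩ 2·signedArea(DEA) = -64]
2. D_y = -16/3  [DA · CE = 120 ∩ 2·signedArea(DEA) = -64]
   → D = (4, -16/3)

D = (4, -16/3)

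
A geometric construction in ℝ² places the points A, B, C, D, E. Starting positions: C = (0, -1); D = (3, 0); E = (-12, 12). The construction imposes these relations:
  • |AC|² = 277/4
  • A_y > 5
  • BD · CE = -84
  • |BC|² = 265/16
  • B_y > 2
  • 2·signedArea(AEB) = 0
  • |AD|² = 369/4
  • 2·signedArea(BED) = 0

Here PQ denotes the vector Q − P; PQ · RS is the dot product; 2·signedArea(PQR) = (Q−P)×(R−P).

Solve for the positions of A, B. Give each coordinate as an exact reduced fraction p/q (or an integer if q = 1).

1. B_x = -3/4  [2·signedArea(BED) = 0 ∩ BD · CE = -84]
2. B_y = 3  [2·signedArea(BED) = 0 ∩ BD · CE = -84]
   → B = (-3/4, 3)
3. A_x = -9/2  [line 9·x + 45/4·y + -27 = 0 ∩ |AC|² = 277/4]
4. A_y = 6  [line 9·x + 45/4·y + -27 = 0 ∩ |AC|² = 277/4]
   → A = (-9/2, 6)

A = (-9/2, 6)
B = (-3/4, 3)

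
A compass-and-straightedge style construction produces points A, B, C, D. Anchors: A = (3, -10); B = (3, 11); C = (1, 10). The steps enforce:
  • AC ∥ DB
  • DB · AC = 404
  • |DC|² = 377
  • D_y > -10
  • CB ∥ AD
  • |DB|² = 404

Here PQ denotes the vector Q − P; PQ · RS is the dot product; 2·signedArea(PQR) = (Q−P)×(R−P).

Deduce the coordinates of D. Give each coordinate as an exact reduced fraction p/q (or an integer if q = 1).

D = (5, -9)

1. D_x = 5  [AC ∥ DB ∩ CB ∥ AD]
2. D_y = -9  [AC ∥ DB ∩ CB ∥ AD]
   → D = (5, -9)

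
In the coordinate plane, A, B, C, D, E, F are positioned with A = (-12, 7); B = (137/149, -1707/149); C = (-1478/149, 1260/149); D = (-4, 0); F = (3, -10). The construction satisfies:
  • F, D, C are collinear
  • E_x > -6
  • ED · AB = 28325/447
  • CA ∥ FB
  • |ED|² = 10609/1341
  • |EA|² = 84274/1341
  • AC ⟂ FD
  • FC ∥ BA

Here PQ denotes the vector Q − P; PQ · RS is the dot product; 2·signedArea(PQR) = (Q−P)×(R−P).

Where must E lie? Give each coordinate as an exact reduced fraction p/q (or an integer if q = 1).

E = (-2509/447, 1030/447)

1. E_x = -2509/447  [line -1925/149·x + 2750/149·y + -51425/447 = 0 ∩ |EA|² = 84274/1341]
2. E_y = 1030/447  [line -1925/149·x + 2750/149·y + -51425/447 = 0 ∩ |EA|² = 84274/1341]
   → E = (-2509/447, 1030/447)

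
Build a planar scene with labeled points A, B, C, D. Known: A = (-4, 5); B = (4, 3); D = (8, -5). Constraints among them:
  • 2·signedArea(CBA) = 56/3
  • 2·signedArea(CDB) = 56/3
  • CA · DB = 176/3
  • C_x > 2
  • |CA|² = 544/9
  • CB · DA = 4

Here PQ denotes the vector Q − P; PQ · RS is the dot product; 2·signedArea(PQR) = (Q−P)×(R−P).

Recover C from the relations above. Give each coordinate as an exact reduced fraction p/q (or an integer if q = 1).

1. C_x = 8/3  [CA · DB = 176/3 ∩ CB · DA = 4]
2. C_y = 1  [CA · DB = 176/3 ∩ CB · DA = 4]
   → C = (8/3, 1)

C = (8/3, 1)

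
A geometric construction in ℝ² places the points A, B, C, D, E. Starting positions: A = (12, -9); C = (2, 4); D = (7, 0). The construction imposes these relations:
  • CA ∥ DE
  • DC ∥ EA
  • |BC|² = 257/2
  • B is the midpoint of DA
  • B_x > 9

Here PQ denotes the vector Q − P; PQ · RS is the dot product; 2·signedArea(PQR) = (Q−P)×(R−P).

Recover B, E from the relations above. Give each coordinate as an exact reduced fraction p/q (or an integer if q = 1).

B = (19/2, -9/2)
E = (17, -13)

1. B_x = 19/2  [B is the midpoint of DA]
2. B_y = -9/2  [B is the midpoint of DA]
   → B = (19/2, -9/2)
3. E_x = 17  [DC ∥ EA ∩ CA ∥ DE]
4. E_y = -13  [DC ∥ EA ∩ CA ∥ DE]
   → E = (17, -13)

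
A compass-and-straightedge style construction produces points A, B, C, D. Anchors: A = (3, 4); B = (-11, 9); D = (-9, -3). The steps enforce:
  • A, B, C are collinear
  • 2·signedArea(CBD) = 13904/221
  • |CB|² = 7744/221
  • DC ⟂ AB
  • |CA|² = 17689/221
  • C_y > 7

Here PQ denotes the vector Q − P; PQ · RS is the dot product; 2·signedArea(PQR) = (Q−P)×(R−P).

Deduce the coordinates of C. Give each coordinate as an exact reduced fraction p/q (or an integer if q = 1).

C = (-1199/221, 1549/221)

1. C_x = -1199/221  [A, B, C are collinear ∩ DC ⟂ AB]
2. C_y = 1549/221  [A, B, C are collinear ∩ DC ⟂ AB]
   → C = (-1199/221, 1549/221)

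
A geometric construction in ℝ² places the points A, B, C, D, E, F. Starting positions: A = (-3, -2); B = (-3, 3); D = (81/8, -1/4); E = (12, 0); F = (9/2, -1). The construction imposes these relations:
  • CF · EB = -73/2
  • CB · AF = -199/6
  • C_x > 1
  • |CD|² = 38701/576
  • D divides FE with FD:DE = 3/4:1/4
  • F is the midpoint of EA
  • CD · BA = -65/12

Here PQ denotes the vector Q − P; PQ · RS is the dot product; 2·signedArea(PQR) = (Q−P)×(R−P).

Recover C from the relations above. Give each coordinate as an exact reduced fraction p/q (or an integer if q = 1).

C = (2, -4/3)

1. C_x = 2  [CB · AF = -199/6 ∩ CD · BA = -65/12]
2. C_y = -4/3  [CB · AF = -199/6 ∩ CD · BA = -65/12]
   → C = (2, -4/3)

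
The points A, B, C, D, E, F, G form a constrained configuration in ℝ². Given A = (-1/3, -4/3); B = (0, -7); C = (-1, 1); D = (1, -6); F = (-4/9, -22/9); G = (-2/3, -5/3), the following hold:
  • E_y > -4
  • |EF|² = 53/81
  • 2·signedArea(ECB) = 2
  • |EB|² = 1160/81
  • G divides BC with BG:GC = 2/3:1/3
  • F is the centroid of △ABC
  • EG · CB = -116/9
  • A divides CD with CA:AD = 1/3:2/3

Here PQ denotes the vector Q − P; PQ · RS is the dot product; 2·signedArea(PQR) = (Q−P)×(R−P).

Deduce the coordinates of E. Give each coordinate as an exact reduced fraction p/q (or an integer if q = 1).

E = (-2/9, -29/9)

1. E_x = -2/9  [2·signedArea(ECB) = 2 ∩ EG · CB = -116/9]
2. E_y = -29/9  [2·signedArea(ECB) = 2 ∩ EG · CB = -116/9]
   → E = (-2/9, -29/9)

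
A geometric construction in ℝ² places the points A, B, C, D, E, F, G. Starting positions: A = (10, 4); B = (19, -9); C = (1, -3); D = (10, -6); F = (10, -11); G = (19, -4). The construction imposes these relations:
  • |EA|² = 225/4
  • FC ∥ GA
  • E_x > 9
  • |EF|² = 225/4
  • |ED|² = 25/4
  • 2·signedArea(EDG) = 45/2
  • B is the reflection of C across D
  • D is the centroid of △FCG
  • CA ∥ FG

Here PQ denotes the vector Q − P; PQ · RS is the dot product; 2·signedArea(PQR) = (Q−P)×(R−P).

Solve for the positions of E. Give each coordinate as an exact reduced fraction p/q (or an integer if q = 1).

E = (10, -7/2)

1. E_x = 10  [line -2·x + 9·y + 103/2 = 0 ∩ |EF|² = 225/4]
2. E_y = -7/2  [line -2·x + 9·y + 103/2 = 0 ∩ |EF|² = 225/4]
   → E = (10, -7/2)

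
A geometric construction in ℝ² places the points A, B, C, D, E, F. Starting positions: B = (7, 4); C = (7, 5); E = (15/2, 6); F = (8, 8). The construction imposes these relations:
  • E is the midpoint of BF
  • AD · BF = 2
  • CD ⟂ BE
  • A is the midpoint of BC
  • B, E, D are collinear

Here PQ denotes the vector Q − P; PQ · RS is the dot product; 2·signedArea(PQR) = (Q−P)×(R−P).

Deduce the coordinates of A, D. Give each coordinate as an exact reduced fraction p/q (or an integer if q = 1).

A = (7, 9/2)
D = (123/17, 84/17)

1. A_x = 7  [A is the midpoint of BC]
2. A_y = 9/2  [A is the midpoint of BC]
   → A = (7, 9/2)
3. D_x = 123/17  [B, E, D are collinear ∩ CD ⟂ BE]
4. D_y = 84/17  [B, E, D are collinear ∩ CD ⟂ BE]
   → D = (123/17, 84/17)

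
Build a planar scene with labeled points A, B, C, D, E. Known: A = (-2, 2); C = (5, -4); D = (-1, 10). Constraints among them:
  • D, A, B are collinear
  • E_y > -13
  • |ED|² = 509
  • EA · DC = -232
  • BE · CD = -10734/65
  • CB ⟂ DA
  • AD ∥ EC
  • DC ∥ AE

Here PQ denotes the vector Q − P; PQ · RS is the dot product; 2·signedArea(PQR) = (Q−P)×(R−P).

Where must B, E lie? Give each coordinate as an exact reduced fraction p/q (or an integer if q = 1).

B = (-171/65, -198/65)
E = (4, -12)

1. B_x = -171/65  [D, A, B are collinear ∩ CB ⟂ DA]
2. B_y = -198/65  [D, A, B are collinear ∩ CB ⟂ DA]
   → B = (-171/65, -198/65)
3. E_x = 4  [AD ∥ EC ∩ DC ∥ AE]
4. E_y = -12  [AD ∥ EC ∩ DC ∥ AE]
   → E = (4, -12)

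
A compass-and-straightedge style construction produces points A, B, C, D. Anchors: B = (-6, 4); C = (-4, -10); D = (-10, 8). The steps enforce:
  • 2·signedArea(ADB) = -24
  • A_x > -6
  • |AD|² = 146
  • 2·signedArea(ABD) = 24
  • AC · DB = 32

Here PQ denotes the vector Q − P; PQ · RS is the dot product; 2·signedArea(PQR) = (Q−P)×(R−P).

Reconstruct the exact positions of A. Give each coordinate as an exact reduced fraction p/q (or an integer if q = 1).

1. A_x = -5  [2·signedArea(ADB) = -24 ∩ AC · DB = 32]
2. A_y = -3  [2·signedArea(ADB) = -24 ∩ AC · DB = 32]
   → A = (-5, -3)

A = (-5, -3)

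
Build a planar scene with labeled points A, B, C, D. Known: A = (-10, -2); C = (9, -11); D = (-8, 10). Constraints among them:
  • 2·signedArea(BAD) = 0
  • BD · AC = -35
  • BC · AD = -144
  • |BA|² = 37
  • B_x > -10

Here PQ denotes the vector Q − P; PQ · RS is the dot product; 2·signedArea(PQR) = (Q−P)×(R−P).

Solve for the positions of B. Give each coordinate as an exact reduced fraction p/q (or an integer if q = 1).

1. B_x = -9  [2·signedArea(BAD) = 0 ∩ BD · AC = -35]
2. B_y = 4  [2·signedArea(BAD) = 0 ∩ BD · AC = -35]
   → B = (-9, 4)

B = (-9, 4)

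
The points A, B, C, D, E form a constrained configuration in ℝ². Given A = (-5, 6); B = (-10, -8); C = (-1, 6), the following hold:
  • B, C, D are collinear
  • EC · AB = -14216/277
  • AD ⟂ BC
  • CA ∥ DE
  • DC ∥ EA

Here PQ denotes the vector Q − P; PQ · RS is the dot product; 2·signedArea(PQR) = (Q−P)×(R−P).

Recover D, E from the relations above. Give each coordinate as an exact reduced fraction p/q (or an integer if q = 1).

1. D_x = -601/277  [B, C, D are collinear ∩ AD ⟂ BC]
2. D_y = 1158/277  [B, C, D are collinear ∩ AD ⟂ BC]
   → D = (-601/277, 1158/277)
3. E_x = -1709/277  [DC ∥ EA ∩ CA ∥ DE]
4. E_y = 1158/277  [DC ∥ EA ∩ CA ∥ DE]
   → E = (-1709/277, 1158/277)

D = (-601/277, 1158/277)
E = (-1709/277, 1158/277)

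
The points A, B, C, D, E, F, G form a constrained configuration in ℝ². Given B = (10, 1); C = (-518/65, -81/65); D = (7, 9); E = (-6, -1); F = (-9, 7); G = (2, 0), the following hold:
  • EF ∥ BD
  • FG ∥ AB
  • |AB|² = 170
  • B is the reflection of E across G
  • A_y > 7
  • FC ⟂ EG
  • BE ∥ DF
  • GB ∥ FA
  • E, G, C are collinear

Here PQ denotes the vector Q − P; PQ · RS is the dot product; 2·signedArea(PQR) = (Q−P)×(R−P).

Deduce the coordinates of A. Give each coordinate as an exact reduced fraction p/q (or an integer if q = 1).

1. A_x = -1  [FG ∥ AB ∩ GB ∥ FA]
2. A_y = 8  [FG ∥ AB ∩ GB ∥ FA]
   → A = (-1, 8)

A = (-1, 8)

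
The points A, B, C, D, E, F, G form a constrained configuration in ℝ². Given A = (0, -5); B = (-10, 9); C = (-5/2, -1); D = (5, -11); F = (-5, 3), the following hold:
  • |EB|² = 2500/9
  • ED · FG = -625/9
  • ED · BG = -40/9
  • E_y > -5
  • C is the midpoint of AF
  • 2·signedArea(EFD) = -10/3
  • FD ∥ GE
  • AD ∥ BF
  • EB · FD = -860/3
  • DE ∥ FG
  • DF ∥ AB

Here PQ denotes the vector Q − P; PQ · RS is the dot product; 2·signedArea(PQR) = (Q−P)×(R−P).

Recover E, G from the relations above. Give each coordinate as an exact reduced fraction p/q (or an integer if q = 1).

1. E_x = 0  [EB · FD = -860/3 ∩ 2·signedArea(EFD) = -10/3]
2. E_y = -13/3  [EB · FD = -860/3 ∩ 2·signedArea(EFD) = -10/3]
   → E = (0, -13/3)
3. G_x = -10  [FD ∥ GE ∩ DE ∥ FG]
4. G_y = 29/3  [FD ∥ GE ∩ DE ∥ FG]
   → G = (-10, 29/3)

E = (0, -13/3)
G = (-10, 29/3)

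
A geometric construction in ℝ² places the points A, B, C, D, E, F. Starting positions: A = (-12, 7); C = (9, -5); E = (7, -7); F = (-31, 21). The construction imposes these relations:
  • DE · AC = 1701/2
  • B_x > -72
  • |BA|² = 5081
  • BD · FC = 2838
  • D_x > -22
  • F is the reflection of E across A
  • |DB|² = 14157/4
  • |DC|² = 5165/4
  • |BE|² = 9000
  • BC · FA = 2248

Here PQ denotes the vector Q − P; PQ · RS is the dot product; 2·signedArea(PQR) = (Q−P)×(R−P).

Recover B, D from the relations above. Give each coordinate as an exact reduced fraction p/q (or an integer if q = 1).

1. D_x = -43/2  [line -21·x + 12·y + -1239/2 = 0 ∩ |DC|² = 5165/4]
2. D_y = 14  [line -21·x + 12·y + -1239/2 = 0 ∩ |DC|² = 5165/4]
   → D = (-43/2, 14)
3. B_x = -71  [BC · FA = 2248 ∩ BD · FC = 2838]
4. B_y = 47  [BC · FA = 2248 ∩ BD · FC = 2838]
   → B = (-71, 47)

B = (-71, 47)
D = (-43/2, 14)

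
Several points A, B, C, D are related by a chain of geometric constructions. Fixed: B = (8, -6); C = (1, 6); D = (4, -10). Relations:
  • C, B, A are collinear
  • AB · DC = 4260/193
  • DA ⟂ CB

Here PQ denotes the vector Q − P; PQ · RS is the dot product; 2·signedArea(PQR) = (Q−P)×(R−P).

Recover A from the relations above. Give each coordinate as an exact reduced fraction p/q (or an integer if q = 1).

A = (1684/193, -1398/193)

1. A_x = 1684/193  [C, B, A are collinear ∩ DA ⟂ CB]
2. A_y = -1398/193  [C, B, A are collinear ∩ DA ⟂ CB]
   → A = (1684/193, -1398/193)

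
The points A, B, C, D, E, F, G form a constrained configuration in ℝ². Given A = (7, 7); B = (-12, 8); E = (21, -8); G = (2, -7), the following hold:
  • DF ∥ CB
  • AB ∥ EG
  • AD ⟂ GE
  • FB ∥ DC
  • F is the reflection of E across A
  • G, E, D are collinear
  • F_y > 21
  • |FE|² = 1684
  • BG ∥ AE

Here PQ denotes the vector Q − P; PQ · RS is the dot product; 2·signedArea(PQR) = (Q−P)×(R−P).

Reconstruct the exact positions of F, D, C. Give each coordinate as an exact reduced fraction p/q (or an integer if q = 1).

1. F_x = -7  [F is the reflection of E across A]
2. F_y = 22  [F is the reflection of E across A]
   → F = (-7, 22)
3. D_x = 2263/362  [G, E, D are collinear ∩ AD ⟂ GE]
4. D_y = -2615/362  [G, E, D are collinear ∩ AD ⟂ GE]
   → D = (2263/362, -2615/362)
5. C_x = 453/362  [DF ∥ CB ∩ FB ∥ DC]
6. C_y = -7683/362  [DF ∥ CB ∩ FB ∥ DC]
   → C = (453/362, -7683/362)

C = (453/362, -7683/362)
D = (2263/362, -2615/362)
F = (-7, 22)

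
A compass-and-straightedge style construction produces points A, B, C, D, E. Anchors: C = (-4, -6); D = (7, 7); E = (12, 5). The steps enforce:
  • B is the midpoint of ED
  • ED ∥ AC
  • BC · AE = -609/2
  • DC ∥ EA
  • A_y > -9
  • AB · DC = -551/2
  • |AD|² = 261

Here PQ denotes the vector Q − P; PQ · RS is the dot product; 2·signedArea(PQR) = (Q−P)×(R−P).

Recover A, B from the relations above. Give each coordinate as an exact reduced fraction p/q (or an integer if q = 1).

A = (1, -8)
B = (19/2, 6)

1. A_x = 1  [ED ∥ AC ∩ DC ∥ EA]
2. A_y = -8  [ED ∥ AC ∩ DC ∥ EA]
   → A = (1, -8)
3. B_x = 19/2  [B is the midpoint of ED]
4. B_y = 6  [B is the midpoint of ED]
   → B = (19/2, 6)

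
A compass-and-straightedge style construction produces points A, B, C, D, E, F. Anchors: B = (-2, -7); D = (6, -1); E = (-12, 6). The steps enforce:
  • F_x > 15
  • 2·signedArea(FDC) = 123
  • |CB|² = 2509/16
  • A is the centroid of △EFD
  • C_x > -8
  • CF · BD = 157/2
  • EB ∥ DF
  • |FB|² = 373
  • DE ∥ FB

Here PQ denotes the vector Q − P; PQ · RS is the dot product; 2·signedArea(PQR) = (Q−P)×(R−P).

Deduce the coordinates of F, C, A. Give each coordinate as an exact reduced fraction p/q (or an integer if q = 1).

1. F_x = 16  [DE ∥ FB ∩ EB ∥ DF]
2. F_y = -14  [DE ∥ FB ∩ EB ∥ DF]
   → F = (16, -14)
3. C_x = -15/2  [CF · BD = 157/2 ∩ 2·signedArea(FDC) = 123]
4. C_y = 17/4  [CF · BD = 157/2 ∩ 2·signedArea(FDC) = 123]
   → C = (-15/2, 17/4)
5. A_x = 10/3  [A is the centroid of △EFD]
6. A_y = -3  [A is the centroid of △EFD]
   → A = (10/3, -3)

A = (10/3, -3)
C = (-15/2, 17/4)
F = (16, -14)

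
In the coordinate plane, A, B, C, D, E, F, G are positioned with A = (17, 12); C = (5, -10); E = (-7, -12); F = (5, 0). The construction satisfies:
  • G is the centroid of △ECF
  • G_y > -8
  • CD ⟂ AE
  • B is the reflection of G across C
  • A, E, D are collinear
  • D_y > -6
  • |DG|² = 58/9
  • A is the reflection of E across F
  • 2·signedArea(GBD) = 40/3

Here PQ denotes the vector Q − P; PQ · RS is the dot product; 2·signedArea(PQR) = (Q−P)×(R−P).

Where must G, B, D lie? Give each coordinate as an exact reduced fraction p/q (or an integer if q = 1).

B = (9, -38/3)
D = (0, -5)
G = (1, -22/3)

1. G_x = 1  [G is the centroid of △ECF]
2. G_y = -22/3  [G is the centroid of △ECF]
   → G = (1, -22/3)
3. B_x = 9  [B is the reflection of G across C]
4. B_y = -38/3  [B is the reflection of G across C]
   → B = (9, -38/3)
5. D_x = 0  [A, E, D are collinear ∩ CD ⟂ AE]
6. D_y = -5  [A, E, D are collinear ∩ CD ⟂ AE]
   → D = (0, -5)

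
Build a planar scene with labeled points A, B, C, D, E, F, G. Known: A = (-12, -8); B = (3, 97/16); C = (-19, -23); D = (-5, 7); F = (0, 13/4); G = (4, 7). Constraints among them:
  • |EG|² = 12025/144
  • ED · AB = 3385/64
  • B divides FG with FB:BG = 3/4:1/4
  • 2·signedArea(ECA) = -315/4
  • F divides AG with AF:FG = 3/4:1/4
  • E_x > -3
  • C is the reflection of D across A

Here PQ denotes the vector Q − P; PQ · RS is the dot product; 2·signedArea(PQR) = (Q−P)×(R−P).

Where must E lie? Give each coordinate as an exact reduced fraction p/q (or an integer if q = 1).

1. E_x = -8/3  [2·signedArea(ECA) = -315/4 ∩ ED · AB = 3385/64]
2. E_y = 3/4  [2·signedArea(ECA) = -315/4 ∩ ED · AB = 3385/64]
   → E = (-8/3, 3/4)

E = (-8/3, 3/4)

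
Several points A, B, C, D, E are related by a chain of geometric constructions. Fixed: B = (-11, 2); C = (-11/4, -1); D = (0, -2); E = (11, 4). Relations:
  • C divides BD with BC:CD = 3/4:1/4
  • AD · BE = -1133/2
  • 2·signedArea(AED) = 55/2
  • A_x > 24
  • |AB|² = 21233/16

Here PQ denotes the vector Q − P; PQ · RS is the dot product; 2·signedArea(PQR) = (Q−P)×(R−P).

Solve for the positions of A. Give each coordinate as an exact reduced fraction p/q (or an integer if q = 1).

A = (99/4, 9)

1. A_x = 99/4  [2·signedArea(AED) = 55/2 ∩ AD · BE = -1133/2]
2. A_y = 9  [2·signedArea(AED) = 55/2 ∩ AD · BE = -1133/2]
   → A = (99/4, 9)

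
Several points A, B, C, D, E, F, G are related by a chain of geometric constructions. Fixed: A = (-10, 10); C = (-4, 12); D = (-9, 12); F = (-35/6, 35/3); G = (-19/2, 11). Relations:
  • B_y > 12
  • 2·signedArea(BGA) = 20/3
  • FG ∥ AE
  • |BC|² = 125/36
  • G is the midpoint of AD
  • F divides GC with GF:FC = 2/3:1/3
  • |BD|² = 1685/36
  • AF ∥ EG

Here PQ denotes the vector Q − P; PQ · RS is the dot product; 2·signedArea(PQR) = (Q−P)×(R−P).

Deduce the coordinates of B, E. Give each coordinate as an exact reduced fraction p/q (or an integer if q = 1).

B = (-13/6, 37/3)
E = (-41/3, 28/3)

1. B_x = -13/6  [line 1·x + -1/2·y + 25/3 = 0 ∩ |BD|² = 1685/36]
2. B_y = 37/3  [line 1·x + -1/2·y + 25/3 = 0 ∩ |BD|² = 1685/36]
   → B = (-13/6, 37/3)
3. E_x = -41/3  [AF ∥ EG ∩ FG ∥ AE]
4. E_y = 28/3  [AF ∥ EG ∩ FG ∥ AE]
   → E = (-41/3, 28/3)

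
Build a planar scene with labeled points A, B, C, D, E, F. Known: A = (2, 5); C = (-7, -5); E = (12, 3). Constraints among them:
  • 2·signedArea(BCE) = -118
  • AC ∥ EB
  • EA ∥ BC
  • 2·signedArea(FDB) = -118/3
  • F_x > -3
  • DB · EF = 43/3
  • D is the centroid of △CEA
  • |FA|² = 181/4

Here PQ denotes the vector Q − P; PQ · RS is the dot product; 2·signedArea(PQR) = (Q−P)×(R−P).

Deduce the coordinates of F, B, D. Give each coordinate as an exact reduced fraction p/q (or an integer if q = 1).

1. B_x = 3  [EA ∥ BC ∩ AC ∥ EB]
2. B_y = -7  [EA ∥ BC ∩ AC ∥ EB]
   → B = (3, -7)
3. D_x = 7/3  [D is the centroid of △CEA]
4. D_y = 1  [D is the centroid of △CEA]
   → D = (7/3, 1)
5. F_x = -5/2  [2·signedArea(FDB) = -118/3 ∩ DB · EF = 43/3]
6. F_y = 0  [2·signedArea(FDB) = -118/3 ∩ DB · EF = 43/3]
   → F = (-5/2, 0)

B = (3, -7)
D = (7/3, 1)
F = (-5/2, 0)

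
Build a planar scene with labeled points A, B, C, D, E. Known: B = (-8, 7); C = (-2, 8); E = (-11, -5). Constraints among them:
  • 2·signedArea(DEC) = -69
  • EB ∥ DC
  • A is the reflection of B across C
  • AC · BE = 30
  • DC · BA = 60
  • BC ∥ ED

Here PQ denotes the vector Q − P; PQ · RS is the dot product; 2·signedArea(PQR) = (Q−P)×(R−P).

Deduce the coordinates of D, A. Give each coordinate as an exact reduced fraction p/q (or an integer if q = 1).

1. D_x = -5  [EB ∥ DC ∩ BC ∥ ED]
2. D_y = -4  [EB ∥ DC ∩ BC ∥ ED]
   → D = (-5, -4)
3. A_x = 4  [A is the reflection of B across C]
4. A_y = 9  [A is the reflection of B across C]
   → A = (4, 9)

A = (4, 9)
D = (-5, -4)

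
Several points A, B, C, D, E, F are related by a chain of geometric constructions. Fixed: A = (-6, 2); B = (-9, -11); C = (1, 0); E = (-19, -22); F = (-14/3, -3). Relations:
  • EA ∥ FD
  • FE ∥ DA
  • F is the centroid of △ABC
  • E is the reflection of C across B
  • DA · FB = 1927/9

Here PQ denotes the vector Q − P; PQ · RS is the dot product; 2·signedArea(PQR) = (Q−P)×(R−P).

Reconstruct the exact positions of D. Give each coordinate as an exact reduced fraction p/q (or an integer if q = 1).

1. D_x = 25/3  [FE ∥ DA ∩ EA ∥ FD]
2. D_y = 21  [FE ∥ DA ∩ EA ∥ FD]
   → D = (25/3, 21)

D = (25/3, 21)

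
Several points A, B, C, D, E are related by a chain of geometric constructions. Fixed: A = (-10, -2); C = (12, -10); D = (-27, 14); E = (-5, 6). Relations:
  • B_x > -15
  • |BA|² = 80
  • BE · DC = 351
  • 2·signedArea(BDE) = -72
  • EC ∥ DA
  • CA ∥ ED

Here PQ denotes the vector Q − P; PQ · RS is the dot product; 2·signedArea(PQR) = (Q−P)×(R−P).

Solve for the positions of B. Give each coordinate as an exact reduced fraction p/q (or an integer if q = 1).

B = (-14, 6)

1. B_x = -14  [BE · DC = 351 ∩ 2·signedArea(BDE) = -72]
2. B_y = 6  [BE · DC = 351 ∩ 2·signedArea(BDE) = -72]
   → B = (-14, 6)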